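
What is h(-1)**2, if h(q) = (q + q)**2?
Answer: 16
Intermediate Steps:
h(q) = 4*q**2 (h(q) = (2*q)**2 = 4*q**2)
h(-1)**2 = (4*(-1)**2)**2 = (4*1)**2 = 4**2 = 16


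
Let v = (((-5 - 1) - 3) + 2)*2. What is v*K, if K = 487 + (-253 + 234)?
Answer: -6552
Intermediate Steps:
K = 468 (K = 487 - 19 = 468)
v = -14 (v = ((-6 - 3) + 2)*2 = (-9 + 2)*2 = -7*2 = -14)
v*K = -14*468 = -6552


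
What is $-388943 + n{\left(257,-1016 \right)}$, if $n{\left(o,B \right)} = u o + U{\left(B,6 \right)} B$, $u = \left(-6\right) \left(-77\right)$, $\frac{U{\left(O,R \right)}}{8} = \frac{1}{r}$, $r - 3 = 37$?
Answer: $- \frac{1352061}{5} \approx -2.7041 \cdot 10^{5}$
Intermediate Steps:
$r = 40$ ($r = 3 + 37 = 40$)
$U{\left(O,R \right)} = \frac{1}{5}$ ($U{\left(O,R \right)} = \frac{8}{40} = 8 \cdot \frac{1}{40} = \frac{1}{5}$)
$u = 462$
$n{\left(o,B \right)} = 462 o + \frac{B}{5}$
$-388943 + n{\left(257,-1016 \right)} = -388943 + \left(462 \cdot 257 + \frac{1}{5} \left(-1016\right)\right) = -388943 + \left(118734 - \frac{1016}{5}\right) = -388943 + \frac{592654}{5} = - \frac{1352061}{5}$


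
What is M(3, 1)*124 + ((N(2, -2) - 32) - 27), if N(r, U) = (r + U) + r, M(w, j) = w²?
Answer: 1059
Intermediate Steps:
N(r, U) = U + 2*r (N(r, U) = (U + r) + r = U + 2*r)
M(3, 1)*124 + ((N(2, -2) - 32) - 27) = 3²*124 + (((-2 + 2*2) - 32) - 27) = 9*124 + (((-2 + 4) - 32) - 27) = 1116 + ((2 - 32) - 27) = 1116 + (-30 - 27) = 1116 - 57 = 1059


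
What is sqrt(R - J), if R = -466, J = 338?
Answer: 2*I*sqrt(201) ≈ 28.355*I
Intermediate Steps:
sqrt(R - J) = sqrt(-466 - 1*338) = sqrt(-466 - 338) = sqrt(-804) = 2*I*sqrt(201)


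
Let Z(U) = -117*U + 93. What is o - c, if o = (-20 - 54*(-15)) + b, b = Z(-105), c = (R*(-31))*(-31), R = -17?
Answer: 29505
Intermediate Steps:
c = -16337 (c = -17*(-31)*(-31) = 527*(-31) = -16337)
Z(U) = 93 - 117*U
b = 12378 (b = 93 - 117*(-105) = 93 + 12285 = 12378)
o = 13168 (o = (-20 - 54*(-15)) + 12378 = (-20 + 810) + 12378 = 790 + 12378 = 13168)
o - c = 13168 - 1*(-16337) = 13168 + 16337 = 29505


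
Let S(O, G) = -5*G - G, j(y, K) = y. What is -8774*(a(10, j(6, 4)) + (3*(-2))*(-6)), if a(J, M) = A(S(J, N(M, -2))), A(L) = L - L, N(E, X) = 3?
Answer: -315864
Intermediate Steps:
S(O, G) = -6*G
A(L) = 0
a(J, M) = 0
-8774*(a(10, j(6, 4)) + (3*(-2))*(-6)) = -8774*(0 + (3*(-2))*(-6)) = -8774*(0 - 6*(-6)) = -8774*(0 + 36) = -8774*36 = -315864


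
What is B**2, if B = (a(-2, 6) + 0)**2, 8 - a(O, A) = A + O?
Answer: 256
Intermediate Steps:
a(O, A) = 8 - A - O (a(O, A) = 8 - (A + O) = 8 + (-A - O) = 8 - A - O)
B = 16 (B = ((8 - 1*6 - 1*(-2)) + 0)**2 = ((8 - 6 + 2) + 0)**2 = (4 + 0)**2 = 4**2 = 16)
B**2 = 16**2 = 256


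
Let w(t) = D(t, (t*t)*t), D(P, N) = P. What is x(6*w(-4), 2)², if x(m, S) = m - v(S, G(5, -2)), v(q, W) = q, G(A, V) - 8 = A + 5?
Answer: 676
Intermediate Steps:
G(A, V) = 13 + A (G(A, V) = 8 + (A + 5) = 8 + (5 + A) = 13 + A)
w(t) = t
x(m, S) = m - S
x(6*w(-4), 2)² = (6*(-4) - 1*2)² = (-24 - 2)² = (-26)² = 676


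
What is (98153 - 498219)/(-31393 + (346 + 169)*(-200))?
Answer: 400066/134393 ≈ 2.9768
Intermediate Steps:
(98153 - 498219)/(-31393 + (346 + 169)*(-200)) = -400066/(-31393 + 515*(-200)) = -400066/(-31393 - 103000) = -400066/(-134393) = -400066*(-1/134393) = 400066/134393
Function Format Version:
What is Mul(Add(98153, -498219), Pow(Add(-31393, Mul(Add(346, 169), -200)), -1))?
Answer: Rational(400066, 134393) ≈ 2.9768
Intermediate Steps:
Mul(Add(98153, -498219), Pow(Add(-31393, Mul(Add(346, 169), -200)), -1)) = Mul(-400066, Pow(Add(-31393, Mul(515, -200)), -1)) = Mul(-400066, Pow(Add(-31393, -103000), -1)) = Mul(-400066, Pow(-134393, -1)) = Mul(-400066, Rational(-1, 134393)) = Rational(400066, 134393)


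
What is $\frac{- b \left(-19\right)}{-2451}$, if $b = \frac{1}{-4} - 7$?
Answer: $\frac{29}{516} \approx 0.056202$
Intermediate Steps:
$b = - \frac{29}{4}$ ($b = - \frac{1}{4} - 7 = - \frac{29}{4} \approx -7.25$)
$\frac{- b \left(-19\right)}{-2451} = \frac{\left(-1\right) \left(- \frac{29}{4}\right) \left(-19\right)}{-2451} = \frac{29}{4} \left(-19\right) \left(- \frac{1}{2451}\right) = \left(- \frac{551}{4}\right) \left(- \frac{1}{2451}\right) = \frac{29}{516}$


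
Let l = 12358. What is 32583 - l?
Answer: 20225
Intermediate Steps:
32583 - l = 32583 - 1*12358 = 32583 - 12358 = 20225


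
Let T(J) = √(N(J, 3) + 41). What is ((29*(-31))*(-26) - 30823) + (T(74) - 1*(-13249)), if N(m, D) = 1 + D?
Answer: 5800 + 3*√5 ≈ 5806.7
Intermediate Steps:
T(J) = 3*√5 (T(J) = √((1 + 3) + 41) = √(4 + 41) = √45 = 3*√5)
((29*(-31))*(-26) - 30823) + (T(74) - 1*(-13249)) = ((29*(-31))*(-26) - 30823) + (3*√5 - 1*(-13249)) = (-899*(-26) - 30823) + (3*√5 + 13249) = (23374 - 30823) + (13249 + 3*√5) = -7449 + (13249 + 3*√5) = 5800 + 3*√5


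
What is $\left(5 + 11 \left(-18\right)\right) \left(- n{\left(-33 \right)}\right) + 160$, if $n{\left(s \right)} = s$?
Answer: $-6209$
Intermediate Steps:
$\left(5 + 11 \left(-18\right)\right) \left(- n{\left(-33 \right)}\right) + 160 = \left(5 + 11 \left(-18\right)\right) \left(\left(-1\right) \left(-33\right)\right) + 160 = \left(5 - 198\right) 33 + 160 = \left(-193\right) 33 + 160 = -6369 + 160 = -6209$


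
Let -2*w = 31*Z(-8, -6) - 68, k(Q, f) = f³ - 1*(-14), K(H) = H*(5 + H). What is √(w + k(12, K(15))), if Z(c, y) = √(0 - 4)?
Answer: √(27000048 - 31*I) ≈ 5196.2 - 0.e-3*I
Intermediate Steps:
Z(c, y) = 2*I (Z(c, y) = √(-4) = 2*I)
k(Q, f) = 14 + f³ (k(Q, f) = f³ + 14 = 14 + f³)
w = 34 - 31*I (w = -(31*(2*I) - 68)/2 = -(62*I - 68)/2 = -(-68 + 62*I)/2 = 34 - 31*I ≈ 34.0 - 31.0*I)
√(w + k(12, K(15))) = √((34 - 31*I) + (14 + (15*(5 + 15))³)) = √((34 - 31*I) + (14 + (15*20)³)) = √((34 - 31*I) + (14 + 300³)) = √((34 - 31*I) + (14 + 27000000)) = √((34 - 31*I) + 27000014) = √(27000048 - 31*I)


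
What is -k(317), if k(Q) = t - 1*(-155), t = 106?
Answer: -261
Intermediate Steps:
k(Q) = 261 (k(Q) = 106 - 1*(-155) = 106 + 155 = 261)
-k(317) = -1*261 = -261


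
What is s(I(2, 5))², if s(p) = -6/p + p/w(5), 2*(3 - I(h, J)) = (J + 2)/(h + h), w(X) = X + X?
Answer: 12609601/1849600 ≈ 6.8175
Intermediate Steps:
w(X) = 2*X
I(h, J) = 3 - (2 + J)/(4*h) (I(h, J) = 3 - (J + 2)/(2*(h + h)) = 3 - (2 + J)/(2*(2*h)) = 3 - (2 + J)*1/(2*h)/2 = 3 - (2 + J)/(4*h))
s(p) = -6/p + p/10 (s(p) = -6/p + p/((2*5)) = -6/p + p/10)
s(I(2, 5))² = (-6*8/(-2 - 1*5 + 12*2) + ((¼)*(-2 - 1*5 + 12*2)/2)/10)² = (-6*8/(-2 - 5 + 24) + ((¼)*(½)*(-2 - 5 + 24))/10)² = (-6/((¼)*(½)*17) + ((¼)*(½)*17)/10)² = (-6/17/8 + (⅒)*(17/8))² = (-6*8/17 + 17/80)² = (-48/17 + 17/80)² = (-3551/1360)² = 12609601/1849600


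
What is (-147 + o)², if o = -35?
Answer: 33124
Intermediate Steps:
(-147 + o)² = (-147 - 35)² = (-182)² = 33124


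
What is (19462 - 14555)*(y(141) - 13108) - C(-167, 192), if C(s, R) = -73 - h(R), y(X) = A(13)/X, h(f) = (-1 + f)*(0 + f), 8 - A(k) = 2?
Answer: -3021348103/47 ≈ -6.4284e+7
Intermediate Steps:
A(k) = 6 (A(k) = 8 - 1*2 = 8 - 2 = 6)
h(f) = f*(-1 + f) (h(f) = (-1 + f)*f = f*(-1 + f))
y(X) = 6/X
C(s, R) = -73 - R*(-1 + R)
(19462 - 14555)*(y(141) - 13108) - C(-167, 192) = (19462 - 14555)*(6/141 - 13108) - (-73 + 192 - 1*192²) = 4907*(6*(1/141) - 13108) - (-73 + 192 - 1*36864) = 4907*(2/47 - 13108) - (-73 + 192 - 36864) = 4907*(-616074/47) - 1*(-36745) = -3023075118/47 + 36745 = -3021348103/47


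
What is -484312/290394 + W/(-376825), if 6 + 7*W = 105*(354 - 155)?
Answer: -641786063033/382997016675 ≈ -1.6757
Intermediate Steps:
W = 20889/7 (W = -6/7 + (105*(354 - 155))/7 = -6/7 + (105*199)/7 = -6/7 + (1/7)*20895 = -6/7 + 2985 = 20889/7 ≈ 2984.1)
-484312/290394 + W/(-376825) = -484312/290394 + (20889/7)/(-376825) = -484312*1/290394 + (20889/7)*(-1/376825) = -242156/145197 - 20889/2637775 = -641786063033/382997016675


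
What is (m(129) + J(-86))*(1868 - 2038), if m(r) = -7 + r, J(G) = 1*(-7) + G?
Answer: -4930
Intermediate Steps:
J(G) = -7 + G
(m(129) + J(-86))*(1868 - 2038) = ((-7 + 129) + (-7 - 86))*(1868 - 2038) = (122 - 93)*(-170) = 29*(-170) = -4930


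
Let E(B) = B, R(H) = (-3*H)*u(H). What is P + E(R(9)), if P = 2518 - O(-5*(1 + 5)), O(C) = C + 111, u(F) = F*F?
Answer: 250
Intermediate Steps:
u(F) = F**2
O(C) = 111 + C
R(H) = -3*H**3 (R(H) = (-3*H)*H**2 = -3*H**3)
P = 2437 (P = 2518 - (111 - 5*(1 + 5)) = 2518 - (111 - 5*6) = 2518 - (111 - 30) = 2518 - 1*81 = 2518 - 81 = 2437)
P + E(R(9)) = 2437 - 3*9**3 = 2437 - 3*729 = 2437 - 2187 = 250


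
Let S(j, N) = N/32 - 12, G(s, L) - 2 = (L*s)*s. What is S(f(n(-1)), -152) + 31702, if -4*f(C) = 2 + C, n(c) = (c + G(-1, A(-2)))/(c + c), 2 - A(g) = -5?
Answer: 126741/4 ≈ 31685.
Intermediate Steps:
A(g) = 7 (A(g) = 2 - 1*(-5) = 2 + 5 = 7)
G(s, L) = 2 + L*s² (G(s, L) = 2 + (L*s)*s = 2 + L*s²)
n(c) = (9 + c)/(2*c) (n(c) = (c + (2 + 7*(-1)²))/(c + c) = (c + (2 + 7*1))/((2*c)) = (c + (2 + 7))*(1/(2*c)) = (c + 9)*(1/(2*c)) = (9 + c)*(1/(2*c)) = (9 + c)/(2*c))
f(C) = -½ - C/4 (f(C) = -(2 + C)/4 = -½ - C/4)
S(j, N) = -12 + N/32 (S(j, N) = N*(1/32) - 12 = N/32 - 12 = -12 + N/32)
S(f(n(-1)), -152) + 31702 = (-12 + (1/32)*(-152)) + 31702 = (-12 - 19/4) + 31702 = -67/4 + 31702 = 126741/4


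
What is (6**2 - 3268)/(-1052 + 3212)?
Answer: -202/135 ≈ -1.4963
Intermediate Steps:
(6**2 - 3268)/(-1052 + 3212) = (36 - 3268)/2160 = -3232*1/2160 = -202/135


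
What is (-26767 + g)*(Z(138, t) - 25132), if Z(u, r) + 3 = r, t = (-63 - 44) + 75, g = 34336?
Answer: -190489023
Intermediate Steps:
t = -32 (t = -107 + 75 = -32)
Z(u, r) = -3 + r
(-26767 + g)*(Z(138, t) - 25132) = (-26767 + 34336)*((-3 - 32) - 25132) = 7569*(-35 - 25132) = 7569*(-25167) = -190489023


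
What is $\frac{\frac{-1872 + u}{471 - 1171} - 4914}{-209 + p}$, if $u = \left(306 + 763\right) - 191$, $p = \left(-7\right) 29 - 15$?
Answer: $\frac{245629}{21350} \approx 11.505$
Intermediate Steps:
$p = -218$ ($p = -203 - 15 = -218$)
$u = 878$ ($u = 1069 - 191 = 878$)
$\frac{\frac{-1872 + u}{471 - 1171} - 4914}{-209 + p} = \frac{\frac{-1872 + 878}{471 - 1171} - 4914}{-209 - 218} = \frac{- \frac{994}{-700} - 4914}{-427} = \left(\left(-994\right) \left(- \frac{1}{700}\right) - 4914\right) \left(- \frac{1}{427}\right) = \left(\frac{71}{50} - 4914\right) \left(- \frac{1}{427}\right) = \left(- \frac{245629}{50}\right) \left(- \frac{1}{427}\right) = \frac{245629}{21350}$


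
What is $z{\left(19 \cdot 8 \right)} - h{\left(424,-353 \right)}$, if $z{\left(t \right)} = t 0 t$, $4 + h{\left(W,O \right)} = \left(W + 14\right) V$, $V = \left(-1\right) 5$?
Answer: $2194$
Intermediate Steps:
$V = -5$
$h{\left(W,O \right)} = -74 - 5 W$ ($h{\left(W,O \right)} = -4 + \left(W + 14\right) \left(-5\right) = -4 + \left(14 + W\right) \left(-5\right) = -4 - \left(70 + 5 W\right) = -74 - 5 W$)
$z{\left(t \right)} = 0$ ($z{\left(t \right)} = 0 t = 0$)
$z{\left(19 \cdot 8 \right)} - h{\left(424,-353 \right)} = 0 - \left(-74 - 2120\right) = 0 - -2194 = 0 + 2194 = 2194$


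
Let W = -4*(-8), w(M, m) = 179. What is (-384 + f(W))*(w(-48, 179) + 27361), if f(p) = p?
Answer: -9694080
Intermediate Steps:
W = 32
(-384 + f(W))*(w(-48, 179) + 27361) = (-384 + 32)*(179 + 27361) = -352*27540 = -9694080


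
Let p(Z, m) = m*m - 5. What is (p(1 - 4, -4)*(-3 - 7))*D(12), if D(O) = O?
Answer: -1320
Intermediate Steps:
p(Z, m) = -5 + m**2 (p(Z, m) = m**2 - 5 = -5 + m**2)
(p(1 - 4, -4)*(-3 - 7))*D(12) = ((-5 + (-4)**2)*(-3 - 7))*12 = ((-5 + 16)*(-10))*12 = (11*(-10))*12 = -110*12 = -1320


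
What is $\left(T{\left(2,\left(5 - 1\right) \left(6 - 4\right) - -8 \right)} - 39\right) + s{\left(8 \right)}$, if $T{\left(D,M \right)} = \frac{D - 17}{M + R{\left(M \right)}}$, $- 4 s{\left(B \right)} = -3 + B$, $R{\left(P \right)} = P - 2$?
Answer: $- \frac{163}{4} \approx -40.75$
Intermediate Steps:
$R{\left(P \right)} = -2 + P$
$s{\left(B \right)} = \frac{3}{4} - \frac{B}{4}$ ($s{\left(B \right)} = - \frac{-3 + B}{4} = \frac{3}{4} - \frac{B}{4}$)
$T{\left(D,M \right)} = \frac{-17 + D}{-2 + 2 M}$ ($T{\left(D,M \right)} = \frac{D - 17}{M + \left(-2 + M\right)} = \frac{-17 + D}{-2 + 2 M}$)
$\left(T{\left(2,\left(5 - 1\right) \left(6 - 4\right) - -8 \right)} - 39\right) + s{\left(8 \right)} = \left(\frac{-17 + 2}{2 \left(-1 + \left(\left(5 - 1\right) \left(6 - 4\right) - -8\right)\right)} - 39\right) + \left(\frac{3}{4} - 2\right) = \left(\frac{1}{2} \frac{1}{-1 + \left(4 \cdot 2 + 8\right)} \left(-15\right) - 39\right) + \left(\frac{3}{4} - 2\right) = \left(\frac{1}{2} \frac{1}{-1 + \left(8 + 8\right)} \left(-15\right) - 39\right) - \frac{5}{4} = \left(\frac{1}{2} \frac{1}{-1 + 16} \left(-15\right) - 39\right) - \frac{5}{4} = \left(\frac{1}{2} \cdot \frac{1}{15} \left(-15\right) - 39\right) - \frac{5}{4} = \left(- \frac{1}{2} - 39\right) - \frac{5}{4} = - \frac{79}{2} - \frac{5}{4} = - \frac{163}{4}$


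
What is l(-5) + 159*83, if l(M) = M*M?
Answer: 13222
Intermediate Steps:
l(M) = M²
l(-5) + 159*83 = (-5)² + 159*83 = 25 + 13197 = 13222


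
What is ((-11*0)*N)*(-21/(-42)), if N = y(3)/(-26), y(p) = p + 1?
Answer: 0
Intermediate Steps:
y(p) = 1 + p
N = -2/13 (N = (1 + 3)/(-26) = 4*(-1/26) = -2/13 ≈ -0.15385)
((-11*0)*N)*(-21/(-42)) = (-11*0*(-2/13))*(-21/(-42)) = (0*(-2/13))*(-21*(-1/42)) = 0*(½) = 0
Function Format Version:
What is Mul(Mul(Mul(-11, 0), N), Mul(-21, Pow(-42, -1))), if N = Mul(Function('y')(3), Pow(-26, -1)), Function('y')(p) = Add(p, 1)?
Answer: 0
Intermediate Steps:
Function('y')(p) = Add(1, p)
N = Rational(-2, 13) (N = Mul(Add(1, 3), Pow(-26, -1)) = Mul(4, Rational(-1, 26)) = Rational(-2, 13) ≈ -0.15385)
Mul(Mul(Mul(-11, 0), N), Mul(-21, Pow(-42, -1))) = Mul(Mul(Mul(-11, 0), Rational(-2, 13)), Mul(-21, Pow(-42, -1))) = Mul(Mul(0, Rational(-2, 13)), Mul(-21, Rational(-1, 42))) = Mul(0, Rational(1, 2)) = 0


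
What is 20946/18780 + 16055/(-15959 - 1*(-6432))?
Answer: -16993393/29819510 ≈ -0.56987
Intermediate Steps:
20946/18780 + 16055/(-15959 - 1*(-6432)) = 20946*(1/18780) + 16055/(-15959 + 6432) = 3491/3130 + 16055/(-9527) = 3491/3130 + 16055*(-1/9527) = 3491/3130 - 16055/9527 = -16993393/29819510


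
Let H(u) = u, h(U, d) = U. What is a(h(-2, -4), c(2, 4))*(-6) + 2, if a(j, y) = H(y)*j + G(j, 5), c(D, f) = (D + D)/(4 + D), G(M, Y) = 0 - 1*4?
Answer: 34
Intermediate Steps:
G(M, Y) = -4 (G(M, Y) = 0 - 4 = -4)
c(D, f) = 2*D/(4 + D) (c(D, f) = (2*D)/(4 + D) = 2*D/(4 + D))
a(j, y) = -4 + j*y (a(j, y) = y*j - 4 = j*y - 4 = -4 + j*y)
a(h(-2, -4), c(2, 4))*(-6) + 2 = (-4 - 4*2/(4 + 2))*(-6) + 2 = (-4 - 4*2/6)*(-6) + 2 = (-4 - 2*⅔)*(-6) + 2 = (-4 - 4/3)*(-6) + 2 = -16/3*(-6) + 2 = 32 + 2 = 34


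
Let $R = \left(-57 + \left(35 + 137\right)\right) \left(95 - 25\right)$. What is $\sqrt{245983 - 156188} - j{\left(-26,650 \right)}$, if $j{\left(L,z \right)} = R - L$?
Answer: $-8076 + \sqrt{89795} \approx -7776.3$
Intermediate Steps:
$R = 8050$ ($R = \left(-57 + 172\right) 70 = 115 \cdot 70 = 8050$)
$j{\left(L,z \right)} = 8050 - L$
$\sqrt{245983 - 156188} - j{\left(-26,650 \right)} = \sqrt{245983 - 156188} - \left(8050 - -26\right) = \sqrt{89795} - \left(8050 + 26\right) = \sqrt{89795} - 8076 = -8076 + \sqrt{89795}$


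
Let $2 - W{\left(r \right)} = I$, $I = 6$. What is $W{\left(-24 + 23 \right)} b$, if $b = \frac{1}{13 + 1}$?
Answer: $- \frac{2}{7} \approx -0.28571$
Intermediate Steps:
$W{\left(r \right)} = -4$ ($W{\left(r \right)} = 2 - 6 = -4$)
$b = \frac{1}{14} \approx 0.071429$
$W{\left(-24 + 23 \right)} b = \left(-4\right) \frac{1}{14} = - \frac{2}{7}$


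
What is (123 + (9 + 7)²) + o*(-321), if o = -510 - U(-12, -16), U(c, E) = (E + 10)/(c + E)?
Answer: 2298209/14 ≈ 1.6416e+5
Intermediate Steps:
U(c, E) = (10 + E)/(E + c)
o = -7143/14 (o = -510 - (10 - 16)/(-16 - 12) = -510 - (-6)/(-28) = -510 - (-1)*(-6)/28 = -510 - 1*3/14 = -510 - 3/14 = -7143/14 ≈ -510.21)
(123 + (9 + 7)²) + o*(-321) = (123 + (9 + 7)²) - 7143/14*(-321) = (123 + 16²) + 2292903/14 = (123 + 256) + 2292903/14 = 379 + 2292903/14 = 2298209/14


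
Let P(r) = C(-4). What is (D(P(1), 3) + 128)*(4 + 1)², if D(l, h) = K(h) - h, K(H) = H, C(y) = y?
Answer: 3200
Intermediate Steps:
P(r) = -4
D(l, h) = 0 (D(l, h) = h - h = 0)
(D(P(1), 3) + 128)*(4 + 1)² = (0 + 128)*(4 + 1)² = 128*5² = 128*25 = 3200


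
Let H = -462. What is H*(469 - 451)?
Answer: -8316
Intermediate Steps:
H*(469 - 451) = -462*(469 - 451) = -462*18 = -8316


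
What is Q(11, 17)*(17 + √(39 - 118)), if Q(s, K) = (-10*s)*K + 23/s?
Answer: -349299/11 - 20547*I*√79/11 ≈ -31754.0 - 16602.0*I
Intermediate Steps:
Q(s, K) = 23/s - 10*K*s (Q(s, K) = -10*K*s + 23/s = 23/s - 10*K*s)
Q(11, 17)*(17 + √(39 - 118)) = (23/11 - 10*17*11)*(17 + √(39 - 118)) = (23*(1/11) - 1870)*(17 + √(-79)) = (23/11 - 1870)*(17 + I*√79) = -20547*(17 + I*√79)/11 = -349299/11 - 20547*I*√79/11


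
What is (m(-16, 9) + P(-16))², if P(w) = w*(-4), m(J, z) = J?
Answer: 2304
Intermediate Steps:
P(w) = -4*w
(m(-16, 9) + P(-16))² = (-16 - 4*(-16))² = (-16 + 64)² = 48² = 2304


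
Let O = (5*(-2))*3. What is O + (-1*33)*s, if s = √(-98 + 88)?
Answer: -30 - 33*I*√10 ≈ -30.0 - 104.36*I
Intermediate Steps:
O = -30 (O = -10*3 = -30)
s = I*√10 (s = √(-10) = I*√10 ≈ 3.1623*I)
O + (-1*33)*s = -30 + (-1*33)*(I*√10) = -30 - 33*I*√10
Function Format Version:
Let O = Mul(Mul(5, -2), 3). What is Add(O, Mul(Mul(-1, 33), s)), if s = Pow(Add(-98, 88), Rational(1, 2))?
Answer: Add(-30, Mul(-33, I, Pow(10, Rational(1, 2)))) ≈ Add(-30.000, Mul(-104.36, I))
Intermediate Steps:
O = -30 (O = Mul(-10, 3) = -30)
s = Mul(I, Pow(10, Rational(1, 2))) (s = Pow(-10, Rational(1, 2)) = Mul(I, Pow(10, Rational(1, 2))) ≈ Mul(3.1623, I))
Add(O, Mul(Mul(-1, 33), s)) = Add(-30, Mul(Mul(-1, 33), Mul(I, Pow(10, Rational(1, 2))))) = Add(-30, Mul(-33, Mul(I, Pow(10, Rational(1, 2))))) = Add(-30, Mul(-33, I, Pow(10, Rational(1, 2))))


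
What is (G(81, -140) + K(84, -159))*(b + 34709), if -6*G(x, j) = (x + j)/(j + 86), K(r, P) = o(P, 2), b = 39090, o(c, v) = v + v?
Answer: 91289363/324 ≈ 2.8176e+5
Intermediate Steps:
o(c, v) = 2*v
K(r, P) = 4 (K(r, P) = 2*2 = 4)
G(x, j) = -(j + x)/(6*(86 + j)) (G(x, j) = -(x + j)/(6*(j + 86)) = -(j + x)/(6*(86 + j)))
(G(81, -140) + K(84, -159))*(b + 34709) = ((-1*(-140) - 1*81)/(6*(86 - 140)) + 4)*(39090 + 34709) = ((⅙)*(140 - 81)/(-54) + 4)*73799 = ((⅙)*(-1/54)*59 + 4)*73799 = (-59/324 + 4)*73799 = (1237/324)*73799 = 91289363/324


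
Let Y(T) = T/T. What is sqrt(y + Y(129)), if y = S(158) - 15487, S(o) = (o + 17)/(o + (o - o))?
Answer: 13*I*sqrt(2287366)/158 ≈ 124.44*I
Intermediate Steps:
Y(T) = 1
S(o) = (17 + o)/o (S(o) = (17 + o)/(o + 0) = (17 + o)/o)
y = -2446771/158 (y = (17 + 158)/158 - 15487 = (1/158)*175 - 15487 = 175/158 - 15487 = -2446771/158 ≈ -15486.)
sqrt(y + Y(129)) = sqrt(-2446771/158 + 1) = sqrt(-2446613/158) = 13*I*sqrt(2287366)/158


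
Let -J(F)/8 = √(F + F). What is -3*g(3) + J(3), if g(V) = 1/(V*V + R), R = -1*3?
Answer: -½ - 8*√6 ≈ -20.096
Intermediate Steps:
R = -3
J(F) = -8*√2*√F (J(F) = -8*√(F + F) = -8*√2*√F)
g(V) = 1/(-3 + V²) (g(V) = 1/(V*V - 3) = 1/(V² - 3) = 1/(-3 + V²))
-3*g(3) + J(3) = -3/(-3 + 3²) - 8*√2*√3 = -3/(-3 + 9) - 8*√6 = -3/6 - 8*√6 = -3*⅙ - 8*√6 = -½ - 8*√6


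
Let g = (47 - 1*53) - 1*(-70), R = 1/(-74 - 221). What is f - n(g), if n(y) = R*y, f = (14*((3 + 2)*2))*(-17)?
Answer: -702036/295 ≈ -2379.8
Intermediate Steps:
f = -2380 (f = (14*(5*2))*(-17) = (14*10)*(-17) = 140*(-17) = -2380)
R = -1/295 (R = 1/(-295) = -1/295 ≈ -0.0033898)
g = 64 (g = (47 - 53) + 70 = -6 + 70 = 64)
n(y) = -y/295
f - n(g) = -2380 - (-1)*64/295 = -2380 - 1*(-64/295) = -2380 + 64/295 = -702036/295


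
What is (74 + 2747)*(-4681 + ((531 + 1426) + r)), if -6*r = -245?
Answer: -45415279/6 ≈ -7.5692e+6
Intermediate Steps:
r = 245/6 (r = -⅙*(-245) = 245/6 ≈ 40.833)
(74 + 2747)*(-4681 + ((531 + 1426) + r)) = (74 + 2747)*(-4681 + ((531 + 1426) + 245/6)) = 2821*(-4681 + (1957 + 245/6)) = 2821*(-4681 + 11987/6) = 2821*(-16099/6) = -45415279/6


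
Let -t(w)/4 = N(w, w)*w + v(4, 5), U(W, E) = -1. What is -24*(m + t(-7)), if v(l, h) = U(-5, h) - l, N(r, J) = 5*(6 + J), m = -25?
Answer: 3480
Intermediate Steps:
N(r, J) = 30 + 5*J
v(l, h) = -1 - l
t(w) = 20 - 4*w*(30 + 5*w) (t(w) = -4*((30 + 5*w)*w + (-1 - 1*4)) = -4*(w*(30 + 5*w) + (-1 - 4)) = -4*(w*(30 + 5*w) - 5) = -4*(-5 + w*(30 + 5*w)) = 20 - 4*w*(30 + 5*w))
-24*(m + t(-7)) = -24*(-25 + (20 - 20*(-7)*(6 - 7))) = -24*(-25 + (20 - 20*(-7)*(-1))) = -24*(-25 + (20 - 140)) = -24*(-25 - 120) = -24*(-145) = 3480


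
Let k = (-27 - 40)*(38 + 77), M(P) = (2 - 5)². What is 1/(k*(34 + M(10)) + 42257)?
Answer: -1/289058 ≈ -3.4595e-6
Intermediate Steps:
M(P) = 9 (M(P) = (-3)² = 9)
k = -7705 (k = -67*115 = -7705)
1/(k*(34 + M(10)) + 42257) = 1/(-7705*(34 + 9) + 42257) = 1/(-7705*43 + 42257) = 1/(-331315 + 42257) = 1/(-289058) = -1/289058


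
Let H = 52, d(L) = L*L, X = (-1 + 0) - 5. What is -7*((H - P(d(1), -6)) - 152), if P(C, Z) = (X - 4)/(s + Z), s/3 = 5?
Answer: 6230/9 ≈ 692.22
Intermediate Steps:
X = -6 (X = -1 - 5 = -6)
s = 15 (s = 3*5 = 15)
d(L) = L²
P(C, Z) = -10/(15 + Z) (P(C, Z) = (-6 - 4)/(15 + Z) = -10/(15 + Z))
-7*((H - P(d(1), -6)) - 152) = -7*((52 - (-10)/(15 - 6)) - 152) = -7*((52 - (-10)/9) - 152) = -7*((52 - 1*(-10/9)) - 152) = -7*((52 + 10/9) - 152) = -7*(478/9 - 152) = -7*(-890/9) = 6230/9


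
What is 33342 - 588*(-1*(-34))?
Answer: 13350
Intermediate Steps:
33342 - 588*(-1*(-34)) = 33342 - 588*34 = 33342 - 1*19992 = 33342 - 19992 = 13350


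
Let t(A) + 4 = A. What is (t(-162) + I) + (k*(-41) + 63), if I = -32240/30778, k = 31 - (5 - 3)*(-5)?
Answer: -27470096/15389 ≈ -1785.0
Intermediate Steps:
t(A) = -4 + A
k = 41 (k = 31 - 2*(-5) = 31 - 1*(-10) = 31 + 10 = 41)
I = -16120/15389 (I = -32240*1/30778 = -16120/15389 ≈ -1.0475)
(t(-162) + I) + (k*(-41) + 63) = ((-4 - 162) - 16120/15389) + (41*(-41) + 63) = (-166 - 16120/15389) + (-1681 + 63) = -2570694/15389 - 1618 = -27470096/15389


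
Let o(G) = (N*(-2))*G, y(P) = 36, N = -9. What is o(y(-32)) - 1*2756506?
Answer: -2755858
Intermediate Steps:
o(G) = 18*G (o(G) = (-9*(-2))*G = 18*G)
o(y(-32)) - 1*2756506 = 18*36 - 1*2756506 = 648 - 2756506 = -2755858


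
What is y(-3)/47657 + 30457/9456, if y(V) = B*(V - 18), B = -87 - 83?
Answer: 1485247169/450644592 ≈ 3.2958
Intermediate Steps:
B = -170
y(V) = 3060 - 170*V (y(V) = -170*(V - 18) = -170*(-18 + V) = 3060 - 170*V)
y(-3)/47657 + 30457/9456 = (3060 - 170*(-3))/47657 + 30457/9456 = (3060 + 510)*(1/47657) + 30457*(1/9456) = 3570*(1/47657) + 30457/9456 = 3570/47657 + 30457/9456 = 1485247169/450644592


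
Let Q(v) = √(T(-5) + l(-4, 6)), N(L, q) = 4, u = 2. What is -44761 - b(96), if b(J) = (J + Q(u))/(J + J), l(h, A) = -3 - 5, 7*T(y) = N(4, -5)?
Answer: -89523/2 - I*√91/672 ≈ -44762.0 - 0.014196*I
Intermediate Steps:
T(y) = 4/7 (T(y) = (⅐)*4 = 4/7)
l(h, A) = -8
Q(v) = 2*I*√91/7 (Q(v) = √(4/7 - 8) = √(-52/7) = 2*I*√91/7)
b(J) = (J + 2*I*√91/7)/(2*J) (b(J) = (J + 2*I*√91/7)/(J + J) = (J + 2*I*√91/7)/((2*J)) = (J + 2*I*√91/7)*(1/(2*J)) = (J + 2*I*√91/7)/(2*J))
-44761 - b(96) = -44761 - ((½)*96 + I*√91/7)/96 = -44761 - (48 + I*√91/7)/96 = -44761 - (½ + I*√91/672) = -44761 + (-½ - I*√91/672) = -89523/2 - I*√91/672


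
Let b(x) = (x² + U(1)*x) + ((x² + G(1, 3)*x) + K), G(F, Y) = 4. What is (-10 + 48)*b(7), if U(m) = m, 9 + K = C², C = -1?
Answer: 4750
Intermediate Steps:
K = -8 (K = -9 + (-1)² = -9 + 1 = -8)
b(x) = -8 + 2*x² + 5*x (b(x) = (x² + 1*x) + ((x² + 4*x) - 8) = (x² + x) + (-8 + x² + 4*x) = (x + x²) + (-8 + x² + 4*x) = -8 + 2*x² + 5*x)
(-10 + 48)*b(7) = (-10 + 48)*(-8 + 2*7² + 5*7) = 38*(-8 + 2*49 + 35) = 38*(-8 + 98 + 35) = 38*125 = 4750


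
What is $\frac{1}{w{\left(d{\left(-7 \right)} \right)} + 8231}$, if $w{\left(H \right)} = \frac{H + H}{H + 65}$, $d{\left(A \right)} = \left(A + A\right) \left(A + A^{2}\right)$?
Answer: $\frac{523}{4305989} \approx 0.00012146$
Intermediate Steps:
$d{\left(A \right)} = 2 A \left(A + A^{2}\right)$
$w{\left(H \right)} = \frac{2 H}{65 + H}$
$\frac{1}{w{\left(d{\left(-7 \right)} \right)} + 8231} = \frac{1}{\frac{2 \cdot 2 \left(-7\right)^{2} \left(1 - 7\right)}{65 + 2 \left(-7\right)^{2} \left(1 - 7\right)} + 8231} = \frac{1}{\frac{2 \cdot 2 \cdot 49 \left(-6\right)}{65 + 2 \cdot 49 \left(-6\right)} + 8231} = \frac{1}{2 \left(-588\right) \frac{1}{65 - 588} + 8231} = \frac{1}{2 \left(-588\right) \frac{1}{-523} + 8231} = \frac{1}{2 \left(-588\right) \left(- \frac{1}{523}\right) + 8231} = \frac{1}{\frac{1176}{523} + 8231} = \frac{1}{\frac{4305989}{523}} = \frac{523}{4305989}$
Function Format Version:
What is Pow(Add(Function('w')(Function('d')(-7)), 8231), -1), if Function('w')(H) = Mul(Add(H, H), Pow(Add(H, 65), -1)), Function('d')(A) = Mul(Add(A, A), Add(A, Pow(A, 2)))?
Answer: Rational(523, 4305989) ≈ 0.00012146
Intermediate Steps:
Function('d')(A) = Mul(2, A, Add(A, Pow(A, 2))) (Function('d')(A) = Mul(Mul(2, A), Add(A, Pow(A, 2))) = Mul(2, A, Add(A, Pow(A, 2))))
Function('w')(H) = Mul(2, H, Pow(Add(65, H), -1)) (Function('w')(H) = Mul(Mul(2, H), Pow(Add(65, H), -1)) = Mul(2, H, Pow(Add(65, H), -1)))
Pow(Add(Function('w')(Function('d')(-7)), 8231), -1) = Pow(Add(Mul(2, Mul(2, Pow(-7, 2), Add(1, -7)), Pow(Add(65, Mul(2, Pow(-7, 2), Add(1, -7))), -1)), 8231), -1) = Pow(Add(Mul(2, Mul(2, 49, -6), Pow(Add(65, Mul(2, 49, -6)), -1)), 8231), -1) = Pow(Add(Mul(2, -588, Pow(Add(65, -588), -1)), 8231), -1) = Pow(Add(Mul(2, -588, Pow(-523, -1)), 8231), -1) = Pow(Add(Mul(2, -588, Rational(-1, 523)), 8231), -1) = Pow(Add(Rational(1176, 523), 8231), -1) = Pow(Rational(4305989, 523), -1) = Rational(523, 4305989)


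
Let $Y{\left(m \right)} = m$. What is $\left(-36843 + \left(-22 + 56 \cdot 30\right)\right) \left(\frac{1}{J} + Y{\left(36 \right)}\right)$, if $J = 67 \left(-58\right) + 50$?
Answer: $- \frac{4858872575}{3836} \approx -1.2667 \cdot 10^{6}$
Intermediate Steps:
$J = -3836$ ($J = -3886 + 50 = -3836$)
$\left(-36843 + \left(-22 + 56 \cdot 30\right)\right) \left(\frac{1}{J} + Y{\left(36 \right)}\right) = \left(-36843 + \left(-22 + 56 \cdot 30\right)\right) \left(\frac{1}{-3836} + 36\right) = \left(-36843 + \left(-22 + 1680\right)\right) \left(- \frac{1}{3836} + 36\right) = \left(-36843 + 1658\right) \frac{138095}{3836} = \left(-35185\right) \frac{138095}{3836} = - \frac{4858872575}{3836}$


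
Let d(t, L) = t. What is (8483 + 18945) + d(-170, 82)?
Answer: 27258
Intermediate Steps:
(8483 + 18945) + d(-170, 82) = (8483 + 18945) - 170 = 27428 - 170 = 27258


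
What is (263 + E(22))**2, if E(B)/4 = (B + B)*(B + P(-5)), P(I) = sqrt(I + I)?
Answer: 16788465 + 1455520*I*sqrt(10) ≈ 1.6788e+7 + 4.6028e+6*I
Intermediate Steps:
P(I) = sqrt(2)*sqrt(I) (P(I) = sqrt(2*I) = sqrt(2)*sqrt(I))
E(B) = 8*B*(B + I*sqrt(10)) (E(B) = 4*((B + B)*(B + sqrt(2)*sqrt(-5))) = 4*((2*B)*(B + sqrt(2)*(I*sqrt(5)))) = 4*((2*B)*(B + I*sqrt(10))) = 4*(2*B*(B + I*sqrt(10))) = 8*B*(B + I*sqrt(10)))
(263 + E(22))**2 = (263 + 8*22*(22 + I*sqrt(10)))**2 = (263 + (3872 + 176*I*sqrt(10)))**2 = (4135 + 176*I*sqrt(10))**2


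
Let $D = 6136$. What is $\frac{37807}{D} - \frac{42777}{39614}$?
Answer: $\frac{617603413}{121535752} \approx 5.0817$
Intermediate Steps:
$\frac{37807}{D} - \frac{42777}{39614} = \frac{37807}{6136} - \frac{42777}{39614} = \frac{617603413}{121535752}$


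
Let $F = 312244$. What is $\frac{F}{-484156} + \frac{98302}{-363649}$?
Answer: $- \frac{40285180367}{44015711311} \approx -0.91525$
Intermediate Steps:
$\frac{F}{-484156} + \frac{98302}{-363649} = \frac{312244}{-484156} + \frac{98302}{-363649} = 312244 \left(- \frac{1}{484156}\right) + 98302 \left(- \frac{1}{363649}\right) = - \frac{78061}{121039} - \frac{98302}{363649} = - \frac{40285180367}{44015711311}$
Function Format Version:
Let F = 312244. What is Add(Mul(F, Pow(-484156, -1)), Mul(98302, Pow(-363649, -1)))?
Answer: Rational(-40285180367, 44015711311) ≈ -0.91525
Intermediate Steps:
Add(Mul(F, Pow(-484156, -1)), Mul(98302, Pow(-363649, -1))) = Add(Mul(312244, Pow(-484156, -1)), Mul(98302, Pow(-363649, -1))) = Add(Mul(312244, Rational(-1, 484156)), Mul(98302, Rational(-1, 363649))) = Add(Rational(-78061, 121039), Rational(-98302, 363649)) = Rational(-40285180367, 44015711311)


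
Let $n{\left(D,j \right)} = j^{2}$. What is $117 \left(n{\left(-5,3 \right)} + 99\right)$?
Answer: $12636$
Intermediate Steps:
$117 \left(n{\left(-5,3 \right)} + 99\right) = 117 \left(3^{2} + 99\right) = 117 \left(9 + 99\right) = 117 \cdot 108 = 12636$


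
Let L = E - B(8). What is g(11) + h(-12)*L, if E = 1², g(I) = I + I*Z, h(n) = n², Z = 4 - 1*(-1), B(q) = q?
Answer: -942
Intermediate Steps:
Z = 5 (Z = 4 + 1 = 5)
g(I) = 6*I (g(I) = I + I*5 = I + 5*I = 6*I)
E = 1
L = -7 (L = 1 - 1*8 = 1 - 8 = -7)
g(11) + h(-12)*L = 6*11 + (-12)²*(-7) = 66 + 144*(-7) = 66 - 1008 = -942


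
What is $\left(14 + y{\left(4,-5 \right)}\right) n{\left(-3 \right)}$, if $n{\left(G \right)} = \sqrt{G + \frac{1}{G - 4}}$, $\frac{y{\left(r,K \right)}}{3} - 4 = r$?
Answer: $\frac{38 i \sqrt{154}}{7} \approx 67.367 i$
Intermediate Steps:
$y{\left(r,K \right)} = 12 + 3 r$
$n{\left(G \right)} = \sqrt{G + \frac{1}{-4 + G}}$
$\left(14 + y{\left(4,-5 \right)}\right) n{\left(-3 \right)} = \left(14 + \left(12 + 3 \cdot 4\right)\right) \sqrt{\frac{1 - 3 \left(-4 - 3\right)}{-4 - 3}} = \left(14 + \left(12 + 12\right)\right) \sqrt{\frac{1 - -21}{-7}} = \left(14 + 24\right) \sqrt{- \frac{1 + 21}{7}} = 38 \sqrt{\left(- \frac{1}{7}\right) 22} = 38 \sqrt{- \frac{22}{7}} = 38 \frac{i \sqrt{154}}{7} = \frac{38 i \sqrt{154}}{7}$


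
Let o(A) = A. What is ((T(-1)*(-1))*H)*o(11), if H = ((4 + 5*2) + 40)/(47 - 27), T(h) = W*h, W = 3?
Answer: 891/10 ≈ 89.100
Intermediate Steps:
T(h) = 3*h
H = 27/10 (H = ((4 + 10) + 40)/20 = (14 + 40)*(1/20) = 54*(1/20) = 27/10 ≈ 2.7000)
((T(-1)*(-1))*H)*o(11) = (((3*(-1))*(-1))*(27/10))*11 = (-3*(-1)*(27/10))*11 = (3*(27/10))*11 = (81/10)*11 = 891/10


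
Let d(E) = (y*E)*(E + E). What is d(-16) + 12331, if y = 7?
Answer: 15915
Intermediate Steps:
d(E) = 14*E² (d(E) = (7*E)*(E + E) = (7*E)*(2*E) = 14*E²)
d(-16) + 12331 = 14*(-16)² + 12331 = 14*256 + 12331 = 3584 + 12331 = 15915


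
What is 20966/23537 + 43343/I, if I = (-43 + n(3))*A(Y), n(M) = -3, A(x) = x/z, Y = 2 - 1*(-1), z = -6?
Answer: 1020646409/541351 ≈ 1885.4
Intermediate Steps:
Y = 3 (Y = 2 + 1 = 3)
A(x) = -x/6 (A(x) = x/(-6) = x*(-⅙) = -x/6)
I = 23 (I = (-43 - 3)*(-⅙*3) = -46*(-½) = 23)
20966/23537 + 43343/I = 20966/23537 + 43343/23 = 1020646409/541351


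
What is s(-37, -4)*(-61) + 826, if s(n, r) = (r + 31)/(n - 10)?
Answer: 40469/47 ≈ 861.04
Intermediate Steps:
s(n, r) = (31 + r)/(-10 + n)
s(-37, -4)*(-61) + 826 = ((31 - 4)/(-10 - 37))*(-61) + 826 = (27/(-47))*(-61) + 826 = -1/47*27*(-61) + 826 = -27/47*(-61) + 826 = 1647/47 + 826 = 40469/47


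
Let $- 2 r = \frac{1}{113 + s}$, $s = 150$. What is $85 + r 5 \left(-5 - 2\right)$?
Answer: $\frac{44745}{526} \approx 85.067$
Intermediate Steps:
$r = - \frac{1}{526}$ ($r = - \frac{1}{2 \left(113 + 150\right)} = - \frac{1}{2 \cdot 263} = \left(- \frac{1}{2}\right) \frac{1}{263} = - \frac{1}{526} \approx -0.0019011$)
$85 + r 5 \left(-5 - 2\right) = 85 - \frac{5 \left(-5 - 2\right)}{526} = 85 - \frac{5 \left(-7\right)}{526} = 85 - - \frac{35}{526} = 85 + \frac{35}{526} = \frac{44745}{526}$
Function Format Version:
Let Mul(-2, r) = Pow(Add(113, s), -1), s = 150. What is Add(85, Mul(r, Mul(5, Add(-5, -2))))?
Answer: Rational(44745, 526) ≈ 85.067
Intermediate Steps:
r = Rational(-1, 526) (r = Mul(Rational(-1, 2), Pow(Add(113, 150), -1)) = Mul(Rational(-1, 2), Pow(263, -1)) = Mul(Rational(-1, 2), Rational(1, 263)) = Rational(-1, 526) ≈ -0.0019011)
Add(85, Mul(r, Mul(5, Add(-5, -2)))) = Add(85, Mul(Rational(-1, 526), Mul(5, Add(-5, -2)))) = Add(85, Mul(Rational(-1, 526), Mul(5, -7))) = Add(85, Mul(Rational(-1, 526), -35)) = Add(85, Rational(35, 526)) = Rational(44745, 526)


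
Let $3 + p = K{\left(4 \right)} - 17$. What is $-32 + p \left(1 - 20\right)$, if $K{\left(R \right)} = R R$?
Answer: $44$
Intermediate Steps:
$K{\left(R \right)} = R^{2}$
$p = -4$ ($p = -3 - \left(17 - 4^{2}\right) = -3 + \left(16 - 17\right) = -3 - 1 = -4$)
$-32 + p \left(1 - 20\right) = -32 - 4 \left(1 - 20\right) = -32 - -76 = -32 + 76 = 44$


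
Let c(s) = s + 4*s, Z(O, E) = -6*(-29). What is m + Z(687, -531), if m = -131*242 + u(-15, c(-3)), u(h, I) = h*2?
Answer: -31558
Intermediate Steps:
Z(O, E) = 174
c(s) = 5*s
u(h, I) = 2*h
m = -31732 (m = -131*242 + 2*(-15) = -31702 - 30 = -31732)
m + Z(687, -531) = -31732 + 174 = -31558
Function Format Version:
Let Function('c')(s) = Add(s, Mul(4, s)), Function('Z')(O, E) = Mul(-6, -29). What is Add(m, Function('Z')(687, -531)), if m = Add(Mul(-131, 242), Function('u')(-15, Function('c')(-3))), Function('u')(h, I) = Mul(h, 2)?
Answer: -31558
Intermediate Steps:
Function('Z')(O, E) = 174
Function('c')(s) = Mul(5, s)
Function('u')(h, I) = Mul(2, h)
m = -31732 (m = Add(Mul(-131, 242), Mul(2, -15)) = Add(-31702, -30) = -31732)
Add(m, Function('Z')(687, -531)) = Add(-31732, 174) = -31558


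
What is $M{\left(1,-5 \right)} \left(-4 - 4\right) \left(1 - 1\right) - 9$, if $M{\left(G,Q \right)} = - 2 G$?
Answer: $-9$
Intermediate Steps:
$M{\left(1,-5 \right)} \left(-4 - 4\right) \left(1 - 1\right) - 9 = \left(-2\right) 1 \left(-4 - 4\right) \left(1 - 1\right) - 9 = - 2 \left(-4 - 4\right) 0 - 9 = - 2 \left(\left(-8\right) 0\right) - 9 = \left(-2\right) 0 - 9 = 0 - 9 = -9$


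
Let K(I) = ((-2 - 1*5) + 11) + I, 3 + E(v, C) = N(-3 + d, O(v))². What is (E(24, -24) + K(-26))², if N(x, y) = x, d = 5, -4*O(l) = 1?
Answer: 441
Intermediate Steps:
O(l) = -¼ (O(l) = -¼*1 = -¼)
E(v, C) = 1 (E(v, C) = -3 + (-3 + 5)² = -3 + 2² = -3 + 4 = 1)
K(I) = 4 + I (K(I) = ((-2 - 5) + 11) + I = (-7 + 11) + I = 4 + I)
(E(24, -24) + K(-26))² = (1 + (4 - 26))² = (1 - 22)² = (-21)² = 441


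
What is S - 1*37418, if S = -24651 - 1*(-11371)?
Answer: -50698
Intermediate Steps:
S = -13280 (S = -24651 + 11371 = -13280)
S - 1*37418 = -13280 - 1*37418 = -13280 - 37418 = -50698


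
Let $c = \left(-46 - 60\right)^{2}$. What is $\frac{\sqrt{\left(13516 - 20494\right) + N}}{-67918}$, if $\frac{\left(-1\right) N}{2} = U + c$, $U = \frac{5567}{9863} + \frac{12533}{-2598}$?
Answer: $- \frac{i \sqrt{4832768769308014269}}{870167928966} \approx - 0.0025264 i$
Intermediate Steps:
$c = 11236$ ($c = \left(-106\right)^{2} = 11236$)
$U = - \frac{109149913}{25624074}$ ($U = 5567 \cdot \frac{1}{9863} + 12533 \left(- \frac{1}{2598}\right) = \frac{5567}{9863} - \frac{12533}{2598} = - \frac{109149913}{25624074} \approx -4.2597$)
$N = - \frac{287802945551}{12812037}$ ($N = - 2 \left(- \frac{109149913}{25624074} + 11236\right) = \left(-2\right) \frac{287802945551}{25624074} = - \frac{287802945551}{12812037} \approx -22463.0$)
$\frac{\sqrt{\left(13516 - 20494\right) + N}}{-67918} = \frac{\sqrt{\left(13516 - 20494\right) - \frac{287802945551}{12812037}}}{-67918} = \sqrt{-6978 - \frac{287802945551}{12812037}} \left(- \frac{1}{67918}\right) = \sqrt{- \frac{377205339737}{12812037}} \left(- \frac{1}{67918}\right) = \frac{i \sqrt{4832768769308014269}}{12812037} \left(- \frac{1}{67918}\right) = - \frac{i \sqrt{4832768769308014269}}{870167928966}$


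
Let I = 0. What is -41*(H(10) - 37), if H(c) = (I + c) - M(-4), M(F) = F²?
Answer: 1763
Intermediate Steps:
H(c) = -16 + c (H(c) = (0 + c) - 1*(-4)² = c - 1*16 = c - 16 = -16 + c)
-41*(H(10) - 37) = -41*((-16 + 10) - 37) = -41*(-6 - 37) = -41*(-43) = 1763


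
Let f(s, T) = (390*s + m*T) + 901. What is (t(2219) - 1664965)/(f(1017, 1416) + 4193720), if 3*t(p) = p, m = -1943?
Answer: -4992676/5519889 ≈ -0.90449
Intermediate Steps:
f(s, T) = 901 - 1943*T + 390*s (f(s, T) = (390*s - 1943*T) + 901 = (-1943*T + 390*s) + 901 = 901 - 1943*T + 390*s)
t(p) = p/3
(t(2219) - 1664965)/(f(1017, 1416) + 4193720) = ((⅓)*2219 - 1664965)/((901 - 1943*1416 + 390*1017) + 4193720) = (2219/3 - 1664965)/((901 - 2751288 + 396630) + 4193720) = -4992676/(3*(-2353757 + 4193720)) = -4992676/3/1839963 = -4992676/3*1/1839963 = -4992676/5519889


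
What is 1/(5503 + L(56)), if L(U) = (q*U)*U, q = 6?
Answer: 1/24319 ≈ 4.1120e-5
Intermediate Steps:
L(U) = 6*U² (L(U) = (6*U)*U = 6*U²)
1/(5503 + L(56)) = 1/(5503 + 6*56²) = 1/(5503 + 6*3136) = 1/(5503 + 18816) = 1/24319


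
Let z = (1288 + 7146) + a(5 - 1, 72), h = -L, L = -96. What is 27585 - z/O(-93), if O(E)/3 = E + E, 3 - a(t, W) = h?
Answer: 15400771/558 ≈ 27600.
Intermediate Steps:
h = 96 (h = -1*(-96) = 96)
a(t, W) = -93 (a(t, W) = 3 - 1*96 = 3 - 96 = -93)
O(E) = 6*E (O(E) = 3*(E + E) = 3*(2*E) = 6*E)
z = 8341 (z = (1288 + 7146) - 93 = 8434 - 93 = 8341)
27585 - z/O(-93) = 27585 - 8341/(6*(-93)) = 27585 - 8341/(-558) = 27585 - 8341*(-1)/558 = 27585 - 1*(-8341/558) = 27585 + 8341/558 = 15400771/558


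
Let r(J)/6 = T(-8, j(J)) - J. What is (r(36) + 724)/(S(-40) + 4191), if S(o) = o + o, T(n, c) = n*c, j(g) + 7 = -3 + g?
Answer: -740/4111 ≈ -0.18000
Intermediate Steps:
j(g) = -10 + g (j(g) = -7 + (-3 + g) = -10 + g)
T(n, c) = c*n
r(J) = 480 - 54*J (r(J) = 6*((-10 + J)*(-8) - J) = 6*((80 - 8*J) - J) = 6*(80 - 9*J) = 480 - 54*J)
S(o) = 2*o
(r(36) + 724)/(S(-40) + 4191) = ((480 - 54*36) + 724)/(2*(-40) + 4191) = ((480 - 1944) + 724)/(-80 + 4191) = (-1464 + 724)/4111 = -740*1/4111 = -740/4111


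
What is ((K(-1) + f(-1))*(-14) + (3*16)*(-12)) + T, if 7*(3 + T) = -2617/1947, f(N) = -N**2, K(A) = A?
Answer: -7512196/13629 ≈ -551.19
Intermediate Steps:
T = -43504/13629 (T = -3 + (-2617/1947)/7 = -3 + (-2617*1/1947)/7 = -3 + (1/7)*(-2617/1947) = -3 - 2617/13629 = -43504/13629 ≈ -3.1920)
((K(-1) + f(-1))*(-14) + (3*16)*(-12)) + T = ((-1 - 1*(-1)**2)*(-14) + (3*16)*(-12)) - 43504/13629 = ((-1 - 1*1)*(-14) + 48*(-12)) - 43504/13629 = ((-1 - 1)*(-14) - 576) - 43504/13629 = (-2*(-14) - 576) - 43504/13629 = (28 - 576) - 43504/13629 = -548 - 43504/13629 = -7512196/13629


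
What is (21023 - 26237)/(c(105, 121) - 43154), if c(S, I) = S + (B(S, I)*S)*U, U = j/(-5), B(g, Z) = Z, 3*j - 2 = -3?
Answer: 2607/21101 ≈ 0.12355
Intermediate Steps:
j = -1/3 (j = 2/3 + (1/3)*(-3) = 2/3 - 1 = -1/3 ≈ -0.33333)
U = 1/15 (U = -1/3/(-5) = -1/3*(-1/5) = 1/15 ≈ 0.066667)
c(S, I) = S + I*S/15 (c(S, I) = S + (I*S)*(1/15) = S + I*S/15)
(21023 - 26237)/(c(105, 121) - 43154) = (21023 - 26237)/((1/15)*105*(15 + 121) - 43154) = -5214/((1/15)*105*136 - 43154) = -5214/(952 - 43154) = -5214/(-42202) = -5214*(-1/42202) = 2607/21101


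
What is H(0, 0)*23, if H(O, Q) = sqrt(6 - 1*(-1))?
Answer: 23*sqrt(7) ≈ 60.852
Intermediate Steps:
H(O, Q) = sqrt(7) (H(O, Q) = sqrt(6 + 1) = sqrt(7))
H(0, 0)*23 = sqrt(7)*23 = 23*sqrt(7)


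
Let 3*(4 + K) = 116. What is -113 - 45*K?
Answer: -1673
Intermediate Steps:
K = 104/3 (K = -4 + (⅓)*116 = -4 + 116/3 = 104/3 ≈ 34.667)
-113 - 45*K = -113 - 45*104/3 = -113 - 1560 = -1673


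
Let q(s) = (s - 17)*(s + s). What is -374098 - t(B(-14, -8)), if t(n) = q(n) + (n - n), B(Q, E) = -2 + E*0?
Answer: -374174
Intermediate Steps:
q(s) = 2*s*(-17 + s) (q(s) = (-17 + s)*(2*s) = 2*s*(-17 + s))
B(Q, E) = -2 (B(Q, E) = -2 + 0 = -2)
t(n) = 2*n*(-17 + n) (t(n) = 2*n*(-17 + n) + (n - n) = 2*n*(-17 + n) + 0 = 2*n*(-17 + n))
-374098 - t(B(-14, -8)) = -374098 - 2*(-2)*(-17 - 2) = -374098 - 2*(-2)*(-19) = -374098 - 1*76 = -374098 - 76 = -374174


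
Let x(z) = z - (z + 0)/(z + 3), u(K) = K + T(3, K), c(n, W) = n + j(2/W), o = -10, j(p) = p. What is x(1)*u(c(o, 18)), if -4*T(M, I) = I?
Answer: -89/16 ≈ -5.5625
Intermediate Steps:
T(M, I) = -I/4
c(n, W) = n + 2/W
u(K) = 3*K/4 (u(K) = K - K/4 = 3*K/4)
x(z) = z - z/(3 + z)
x(1)*u(c(o, 18)) = (1*(2 + 1)/(3 + 1))*(3*(-10 + 2/18)/4) = (1*3/4)*(3*(-10 + 2*(1/18))/4) = (1*(¼)*3)*(3*(-10 + ⅑)/4) = 3*((¾)*(-89/9))/4 = (¾)*(-89/12) = -89/16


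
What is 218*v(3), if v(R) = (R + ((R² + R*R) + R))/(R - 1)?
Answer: 2616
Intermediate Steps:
v(R) = (2*R + 2*R²)/(-1 + R) (v(R) = (R + ((R² + R²) + R))/(-1 + R) = (R + (2*R² + R))/(-1 + R) = (R + (R + 2*R²))/(-1 + R) = (2*R + 2*R²)/(-1 + R))
218*v(3) = 218*(2*3*(1 + 3)/(-1 + 3)) = 218*(2*3*4/2) = 218*(2*3*(½)*4) = 218*12 = 2616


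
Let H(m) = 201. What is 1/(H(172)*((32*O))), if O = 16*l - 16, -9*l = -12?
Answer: 1/34304 ≈ 2.9151e-5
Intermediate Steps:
l = 4/3 (l = -1/9*(-12) = 4/3 ≈ 1.3333)
O = 16/3 (O = 16*(4/3) - 16 = 64/3 - 16 = 16/3 ≈ 5.3333)
1/(H(172)*((32*O))) = 1/(201*((32*(16/3)))) = 1/(201*(512/3)) = (1/201)*(3/512) = 1/34304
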